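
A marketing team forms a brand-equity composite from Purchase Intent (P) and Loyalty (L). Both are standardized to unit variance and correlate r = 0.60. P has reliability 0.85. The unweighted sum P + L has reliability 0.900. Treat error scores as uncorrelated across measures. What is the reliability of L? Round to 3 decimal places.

0.830

Var(P+L) = 2 + 2·0.60 = 3.200.
True-score variance = ρ_P + ρ_L + 2·0.60, so 0.900 = (0.85 + ρ_L + 1.20) / 3.200.
ρ_L = 0.900·3.200 − 0.85 − 1.20 = 0.830.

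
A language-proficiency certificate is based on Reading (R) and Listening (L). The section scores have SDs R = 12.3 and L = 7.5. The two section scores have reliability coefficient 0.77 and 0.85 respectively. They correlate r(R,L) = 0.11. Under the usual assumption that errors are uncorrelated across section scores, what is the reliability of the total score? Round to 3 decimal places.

Var(R+L) = 12.3² + 7.5² + 2·[12.3·7.5·0.11] = 207.54 + 20.295 = 227.835.
With uncorrelated errors the cross-covariances are all true-score covariance, so they carry over unchanged; only the diagonal terms shrink to ρᵢσᵢ².
True-score variance = [12.3²·0.77 + 7.5²·0.85] + 20.295 = 164.306 + 20.295 = 184.601.
Reliability = 184.601 / 227.835 = 0.810.

0.810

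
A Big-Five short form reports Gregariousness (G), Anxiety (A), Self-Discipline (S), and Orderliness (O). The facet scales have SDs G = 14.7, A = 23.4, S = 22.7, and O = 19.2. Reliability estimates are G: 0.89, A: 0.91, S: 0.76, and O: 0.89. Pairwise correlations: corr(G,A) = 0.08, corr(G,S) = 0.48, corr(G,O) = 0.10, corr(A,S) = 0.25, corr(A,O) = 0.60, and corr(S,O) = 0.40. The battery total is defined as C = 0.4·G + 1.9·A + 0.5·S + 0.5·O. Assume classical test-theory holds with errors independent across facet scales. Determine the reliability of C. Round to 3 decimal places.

Var(C) = 0.4²·14.7² + 1.9²·23.4² + 0.5²·22.7² + 0.5²·19.2² + 2·[0.76·14.7·23.4·0.08 + 0.2·14.7·22.7·0.48 + 0.2·14.7·19.2·0.10 + 0.95·23.4·22.7·0.25 + 0.95·23.4·19.2·0.60 + 0.25·22.7·19.2·0.40] = 2232.25 + 968.844 = 3201.09.
Under uncorrelated errors the observed covariances equal the true-score covariances, so only the own-variance terms attenuate.
True-score variance = [0.4²·14.7²·0.89 + 1.9²·23.4²·0.91 + 0.5²·22.7²·0.76 + 0.5²·19.2²·0.89] + 968.844 = 2009.49 + 968.844 = 2978.33.
Reliability = 2978.33 / 3201.09 = 0.930.

0.930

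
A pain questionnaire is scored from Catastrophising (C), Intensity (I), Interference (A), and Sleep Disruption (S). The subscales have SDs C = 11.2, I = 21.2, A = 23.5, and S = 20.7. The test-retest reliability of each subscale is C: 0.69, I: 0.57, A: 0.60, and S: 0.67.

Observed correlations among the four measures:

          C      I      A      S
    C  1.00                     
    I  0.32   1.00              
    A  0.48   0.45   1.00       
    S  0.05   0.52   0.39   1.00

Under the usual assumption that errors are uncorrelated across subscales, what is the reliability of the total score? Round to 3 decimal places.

Var(C+I+A+S) = 11.2² + 21.2² + 23.5² + 20.7² + 2·[11.2·21.2·0.32 + 11.2·23.5·0.48 + 11.2·20.7·0.05 + 21.2·23.5·0.45 + 21.2·20.7·0.52 + 23.5·20.7·0.39] = 1555.62 + 1712.02 = 3267.64.
With uncorrelated errors the cross-covariances are all true-score covariance, so they carry over unchanged; only the diagonal terms shrink to ρᵢσᵢ².
True-score variance = [11.2²·0.69 + 21.2²·0.57 + 23.5²·0.60 + 20.7²·0.67] + 1712.02 = 961.173 + 1712.02 = 2673.19.
Reliability = 2673.19 / 3267.64 = 0.818.

0.818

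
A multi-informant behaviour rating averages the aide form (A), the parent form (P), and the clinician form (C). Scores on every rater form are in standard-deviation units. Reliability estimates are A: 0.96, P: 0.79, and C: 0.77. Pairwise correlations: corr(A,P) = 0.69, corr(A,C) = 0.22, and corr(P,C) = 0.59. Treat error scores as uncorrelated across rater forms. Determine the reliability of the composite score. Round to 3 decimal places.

0.920

Var(A+P+C) = 3 + 2·[0.69 + 0.22 + 0.59] = 3 + 3 = 6.
Under uncorrelated errors the observed covariances equal the true-score covariances, so only the own-variance terms attenuate.
True-score variance = [0.96 + 0.79 + 0.77] + 3 = 2.52 + 3 = 5.52.
Reliability = 5.52 / 6 = 0.920.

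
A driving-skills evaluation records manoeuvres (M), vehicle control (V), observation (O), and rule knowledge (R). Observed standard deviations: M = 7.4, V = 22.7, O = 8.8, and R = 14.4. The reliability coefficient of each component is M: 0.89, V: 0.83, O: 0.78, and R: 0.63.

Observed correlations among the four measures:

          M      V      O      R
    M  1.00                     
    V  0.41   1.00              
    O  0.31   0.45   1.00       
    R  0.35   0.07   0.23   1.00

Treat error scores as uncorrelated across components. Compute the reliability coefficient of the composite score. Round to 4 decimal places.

0.8653

Var(M+V+O+R) = 7.4² + 22.7² + 8.8² + 14.4² + 2·[7.4·22.7·0.41 + 7.4·8.8·0.31 + 7.4·14.4·0.35 + 22.7·8.8·0.45 + 22.7·14.4·0.07 + 8.8·14.4·0.23] = 854.85 + 536.548 = 1391.4.
With uncorrelated errors the cross-covariances are all true-score covariance, so they carry over unchanged; only the diagonal terms shrink to ρᵢσᵢ².
True-score variance = [7.4²·0.89 + 22.7²·0.83 + 8.8²·0.78 + 14.4²·0.63] + 536.548 = 667.467 + 536.548 = 1204.02.
Reliability = 1204.02 / 1391.4 = 0.8653.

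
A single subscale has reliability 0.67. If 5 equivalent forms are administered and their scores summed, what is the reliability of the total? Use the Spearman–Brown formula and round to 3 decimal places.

0.910

ρ_k = kρ / (1 + (k−1)ρ) = 5·0.67 / (1 + 4·0.67) = 3.350 / 3.680 = 0.910.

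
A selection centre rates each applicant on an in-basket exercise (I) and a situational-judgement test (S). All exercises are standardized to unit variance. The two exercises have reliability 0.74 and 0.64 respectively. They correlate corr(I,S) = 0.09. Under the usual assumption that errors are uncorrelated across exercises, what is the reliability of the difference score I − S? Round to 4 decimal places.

Var(I−S) = 1 + 1 − 2·0.09 = 2 − 0.18 = 1.82.
Under uncorrelated errors the observed covariances equal the true-score covariances, so only the own-variance terms attenuate.
True-score variance = [0.74 + 0.64] − 0.18 = 1.38 − 0.18 = 1.2.
Reliability = 1.2 / 1.82 = 0.6593.

0.6593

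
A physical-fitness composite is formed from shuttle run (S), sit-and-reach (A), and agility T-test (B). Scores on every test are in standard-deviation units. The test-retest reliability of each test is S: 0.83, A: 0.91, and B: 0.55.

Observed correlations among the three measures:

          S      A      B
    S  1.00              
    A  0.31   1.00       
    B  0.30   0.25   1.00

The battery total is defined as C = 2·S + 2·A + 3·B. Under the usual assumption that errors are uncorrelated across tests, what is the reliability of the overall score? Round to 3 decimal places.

0.805

Var(C) = 2² + 2² + 3² + 2·[4·0.31 + 6·0.30 + 6·0.25] = 17 + 9.08 = 26.08.
Because errors are independent across components, Cov(Tᵢ,Tⱼ) = Cov(Xᵢ,Xⱼ); the off-diagonal part of the true-score variance is the same as above.
True-score variance = [2²·0.83 + 2²·0.91 + 3²·0.55] + 9.08 = 11.91 + 9.08 = 20.99.
Reliability = 20.99 / 26.08 = 0.805.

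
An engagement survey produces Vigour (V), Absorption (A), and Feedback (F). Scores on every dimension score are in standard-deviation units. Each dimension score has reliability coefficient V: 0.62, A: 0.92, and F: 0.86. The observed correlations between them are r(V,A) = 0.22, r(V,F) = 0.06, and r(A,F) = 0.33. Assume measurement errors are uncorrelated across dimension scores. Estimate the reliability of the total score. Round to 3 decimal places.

Var(V+A+F) = 3 + 2·[0.22 + 0.06 + 0.33] = 3 + 1.22 = 4.22.
Because errors are independent across components, Cov(Tᵢ,Tⱼ) = Cov(Xᵢ,Xⱼ); the off-diagonal part of the true-score variance is the same as above.
True-score variance = [0.62 + 0.92 + 0.86] + 1.22 = 2.4 + 1.22 = 3.62.
Reliability = 3.62 / 4.22 = 0.858.

0.858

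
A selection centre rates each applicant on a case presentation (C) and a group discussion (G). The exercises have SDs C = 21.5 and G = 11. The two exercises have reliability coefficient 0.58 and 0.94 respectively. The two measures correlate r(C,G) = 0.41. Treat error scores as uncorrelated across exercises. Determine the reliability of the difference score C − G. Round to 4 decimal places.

Var(C−G) = 21.5² + 11² − 2·21.5·11·0.41 = 583.25 − 193.93 = 389.32.
Because errors are independent across components, Cov(Tᵢ,Tⱼ) = Cov(Xᵢ,Xⱼ); the off-diagonal part of the true-score variance is the same as above.
True-score variance = [21.5²·0.58 + 11²·0.94] − 193.93 = 381.845 − 193.93 = 187.915.
Reliability = 187.915 / 389.32 = 0.4827.

0.4827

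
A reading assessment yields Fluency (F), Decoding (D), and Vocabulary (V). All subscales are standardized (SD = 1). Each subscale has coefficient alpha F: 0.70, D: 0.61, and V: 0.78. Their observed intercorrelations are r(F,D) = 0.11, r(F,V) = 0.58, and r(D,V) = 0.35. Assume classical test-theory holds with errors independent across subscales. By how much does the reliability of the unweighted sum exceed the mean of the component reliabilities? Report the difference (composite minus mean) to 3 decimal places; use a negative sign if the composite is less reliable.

Var(sum) = 3 + 2.08 = 5.08; true-score variance = 2.09 + 2.08 = 4.17; composite reliability = 0.8209.
Mean component reliability = 0.6967.
Difference = 0.8209 − 0.6967 = 0.124.

0.124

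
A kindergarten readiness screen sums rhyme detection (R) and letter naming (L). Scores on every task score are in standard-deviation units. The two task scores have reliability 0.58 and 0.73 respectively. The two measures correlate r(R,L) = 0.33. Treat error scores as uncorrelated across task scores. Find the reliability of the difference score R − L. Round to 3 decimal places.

Var(R−L) = 1 + 1 − 2·0.33 = 2 − 0.66 = 1.34.
With uncorrelated errors the cross-covariances are all true-score covariance, so they carry over unchanged; only the diagonal terms shrink to ρᵢσᵢ².
True-score variance = [0.58 + 0.73] − 0.66 = 1.31 − 0.66 = 0.65.
Reliability = 0.65 / 1.34 = 0.485.

0.485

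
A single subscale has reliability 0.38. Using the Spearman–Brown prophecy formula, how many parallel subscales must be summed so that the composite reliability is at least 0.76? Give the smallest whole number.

k ≥ ρ*(1−ρ₁)/(ρ₁(1−ρ*)) = 0.76·0.62 / (0.38·0.24) = 5.167.
Smallest integer k = 6.

6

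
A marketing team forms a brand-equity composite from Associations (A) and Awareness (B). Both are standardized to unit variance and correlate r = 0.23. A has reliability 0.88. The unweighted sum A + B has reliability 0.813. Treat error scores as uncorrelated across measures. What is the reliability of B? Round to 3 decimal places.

Var(A+B) = 2 + 2·0.23 = 2.460.
True-score variance = ρ_A + ρ_B + 2·0.23, so 0.813 = (0.88 + ρ_B + 0.46) / 2.460.
ρ_B = 0.813·2.460 − 0.88 − 0.46 = 0.660.

0.660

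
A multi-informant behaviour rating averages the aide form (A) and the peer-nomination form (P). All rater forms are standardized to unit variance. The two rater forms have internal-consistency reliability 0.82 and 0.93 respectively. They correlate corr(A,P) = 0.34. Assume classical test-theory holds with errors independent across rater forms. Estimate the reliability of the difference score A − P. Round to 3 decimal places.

0.811

Var(A−P) = 1 + 1 − 2·0.34 = 2 − 0.68 = 1.32.
Under uncorrelated errors the observed covariances equal the true-score covariances, so only the own-variance terms attenuate.
True-score variance = [0.82 + 0.93] − 0.68 = 1.75 − 0.68 = 1.07.
Reliability = 1.07 / 1.32 = 0.811.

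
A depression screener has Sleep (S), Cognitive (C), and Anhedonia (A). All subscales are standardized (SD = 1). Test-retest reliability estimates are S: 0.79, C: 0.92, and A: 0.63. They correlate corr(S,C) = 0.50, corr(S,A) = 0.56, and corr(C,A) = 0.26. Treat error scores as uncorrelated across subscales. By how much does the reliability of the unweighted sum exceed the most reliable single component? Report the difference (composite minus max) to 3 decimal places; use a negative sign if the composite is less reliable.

-0.037

Var(sum) = 3 + 2.64 = 5.64; true-score variance = 2.34 + 2.64 = 4.98; composite reliability = 0.8830.
Max component reliability = 0.9200.
Difference = 0.8830 − 0.9200 = -0.037.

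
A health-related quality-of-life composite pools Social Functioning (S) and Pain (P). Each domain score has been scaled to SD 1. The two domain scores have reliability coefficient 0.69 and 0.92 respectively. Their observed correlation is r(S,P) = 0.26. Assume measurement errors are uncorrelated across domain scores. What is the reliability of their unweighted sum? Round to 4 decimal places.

0.8452

Var(S+P) = 2 + 2·[0.26] = 2 + 0.52 = 2.52.
With uncorrelated errors the cross-covariances are all true-score covariance, so they carry over unchanged; only the diagonal terms shrink to ρᵢσᵢ².
True-score variance = [0.69 + 0.92] + 0.52 = 1.61 + 0.52 = 2.13.
Reliability = 2.13 / 2.52 = 0.8452.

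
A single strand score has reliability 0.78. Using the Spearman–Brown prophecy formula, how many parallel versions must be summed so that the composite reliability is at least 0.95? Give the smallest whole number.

6

k ≥ ρ*(1−ρ₁)/(ρ₁(1−ρ*)) = 0.95·0.22 / (0.78·0.05) = 5.359.
Smallest integer k = 6.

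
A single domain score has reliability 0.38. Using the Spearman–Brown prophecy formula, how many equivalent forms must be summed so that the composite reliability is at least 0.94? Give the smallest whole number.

26

k ≥ ρ*(1−ρ₁)/(ρ₁(1−ρ*)) = 0.94·0.62 / (0.38·0.06) = 25.561.
Smallest integer k = 26.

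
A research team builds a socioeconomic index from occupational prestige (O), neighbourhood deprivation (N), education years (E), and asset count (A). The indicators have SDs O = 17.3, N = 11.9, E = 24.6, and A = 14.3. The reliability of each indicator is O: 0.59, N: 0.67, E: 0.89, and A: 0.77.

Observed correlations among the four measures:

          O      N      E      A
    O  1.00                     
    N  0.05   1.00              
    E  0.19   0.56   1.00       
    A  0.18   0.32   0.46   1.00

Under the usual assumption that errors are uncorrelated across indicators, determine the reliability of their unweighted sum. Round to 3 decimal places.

Var(O+N+E+A) = 17.3² + 11.9² + 24.6² + 14.3² + 2·[17.3·11.9·0.05 + 17.3·24.6·0.19 + 17.3·14.3·0.18 + 11.9·24.6·0.56 + 11.9·14.3·0.32 + 24.6·14.3·0.46] = 1250.55 + 1031.78 = 2282.33.
Because errors are independent across components, Cov(Tᵢ,Tⱼ) = Cov(Xᵢ,Xⱼ); the off-diagonal part of the true-score variance is the same as above.
True-score variance = [17.3²·0.59 + 11.9²·0.67 + 24.6²·0.89 + 14.3²·0.77] + 1031.78 = 967.51 + 1031.78 = 1999.29.
Reliability = 1999.29 / 2282.33 = 0.876.

0.876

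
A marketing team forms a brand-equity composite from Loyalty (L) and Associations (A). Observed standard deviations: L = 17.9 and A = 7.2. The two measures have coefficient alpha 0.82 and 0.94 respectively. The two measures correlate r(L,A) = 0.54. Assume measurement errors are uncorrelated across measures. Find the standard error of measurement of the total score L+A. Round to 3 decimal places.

Var(total) = 372.25 + 139.19 = 511.44.
True-score variance = 311.466 + 139.19 = 450.656, so reliability = 0.8812.
Error variance = 511.44 − 450.656 = 60.7842; SEM = √60.7842 = 7.796.

7.796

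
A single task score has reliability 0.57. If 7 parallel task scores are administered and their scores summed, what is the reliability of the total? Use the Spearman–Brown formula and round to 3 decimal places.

0.903

ρ_k = kρ / (1 + (k−1)ρ) = 7·0.57 / (1 + 6·0.57) = 3.990 / 4.420 = 0.903.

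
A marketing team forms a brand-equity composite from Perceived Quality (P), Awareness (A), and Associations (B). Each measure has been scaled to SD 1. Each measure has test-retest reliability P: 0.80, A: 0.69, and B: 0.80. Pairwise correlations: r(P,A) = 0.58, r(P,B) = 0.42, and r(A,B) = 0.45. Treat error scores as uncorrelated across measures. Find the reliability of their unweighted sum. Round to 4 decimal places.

Var(P+A+B) = 3 + 2·[0.58 + 0.42 + 0.45] = 3 + 2.9 = 5.9.
Because errors are independent across components, Cov(Tᵢ,Tⱼ) = Cov(Xᵢ,Xⱼ); the off-diagonal part of the true-score variance is the same as above.
True-score variance = [0.80 + 0.69 + 0.80] + 2.9 = 2.29 + 2.9 = 5.19.
Reliability = 5.19 / 5.9 = 0.8797.

0.8797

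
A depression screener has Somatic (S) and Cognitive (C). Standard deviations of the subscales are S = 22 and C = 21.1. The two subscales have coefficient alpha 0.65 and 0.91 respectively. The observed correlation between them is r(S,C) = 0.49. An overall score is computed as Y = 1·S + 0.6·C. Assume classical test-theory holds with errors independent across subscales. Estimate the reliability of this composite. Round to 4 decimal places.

0.7996

Var(Y) = 22² + 0.6²·21.1² + 2·[0.6·22·21.1·0.49] = 644.276 + 272.95 = 917.225.
With uncorrelated errors the cross-covariances are all true-score covariance, so they carry over unchanged; only the diagonal terms shrink to ρᵢσᵢ².
True-score variance = [22²·0.65 + 0.6²·21.1²·0.91] + 272.95 = 460.451 + 272.95 = 733.4.
Reliability = 733.4 / 917.225 = 0.7996.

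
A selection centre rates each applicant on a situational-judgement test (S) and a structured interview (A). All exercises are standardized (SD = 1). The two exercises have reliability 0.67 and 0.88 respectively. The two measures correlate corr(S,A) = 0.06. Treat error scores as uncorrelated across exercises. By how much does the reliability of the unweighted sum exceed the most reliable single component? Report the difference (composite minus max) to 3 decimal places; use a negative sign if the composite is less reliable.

-0.092

Var(sum) = 2 + 0.12 = 2.12; true-score variance = 1.55 + 0.12 = 1.67; composite reliability = 0.7877.
Max component reliability = 0.8800.
Difference = 0.7877 − 0.8800 = -0.092.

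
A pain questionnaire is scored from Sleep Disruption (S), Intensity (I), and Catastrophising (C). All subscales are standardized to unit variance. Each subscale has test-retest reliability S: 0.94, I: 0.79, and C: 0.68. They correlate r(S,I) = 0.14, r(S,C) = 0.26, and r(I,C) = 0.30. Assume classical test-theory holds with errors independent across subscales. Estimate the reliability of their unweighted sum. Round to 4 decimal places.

Var(S+I+C) = 3 + 2·[0.14 + 0.26 + 0.30] = 3 + 1.4 = 4.4.
Because errors are independent across components, Cov(Tᵢ,Tⱼ) = Cov(Xᵢ,Xⱼ); the off-diagonal part of the true-score variance is the same as above.
True-score variance = [0.94 + 0.79 + 0.68] + 1.4 = 2.41 + 1.4 = 3.81.
Reliability = 3.81 / 4.4 = 0.8659.

0.8659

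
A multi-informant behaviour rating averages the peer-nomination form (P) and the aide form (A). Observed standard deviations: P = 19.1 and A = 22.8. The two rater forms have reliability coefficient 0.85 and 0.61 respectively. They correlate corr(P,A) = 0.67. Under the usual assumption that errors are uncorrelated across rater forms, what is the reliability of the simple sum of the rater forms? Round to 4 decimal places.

0.8246

Var(P+A) = 19.1² + 22.8² + 2·[19.1·22.8·0.67] = 884.65 + 583.543 = 1468.19.
With uncorrelated errors the cross-covariances are all true-score covariance, so they carry over unchanged; only the diagonal terms shrink to ρᵢσᵢ².
True-score variance = [19.1²·0.85 + 22.8²·0.61] + 583.543 = 627.191 + 583.543 = 1210.73.
Reliability = 1210.73 / 1468.19 = 0.8246.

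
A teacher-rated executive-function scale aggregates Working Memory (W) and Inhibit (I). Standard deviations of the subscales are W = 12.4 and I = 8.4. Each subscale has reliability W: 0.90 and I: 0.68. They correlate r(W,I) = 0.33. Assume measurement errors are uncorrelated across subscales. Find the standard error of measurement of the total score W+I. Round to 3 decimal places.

Var(total) = 224.32 + 68.7456 = 293.066.
True-score variance = 186.365 + 68.7456 = 255.11, so reliability = 0.8705.
Error variance = 293.066 − 255.11 = 37.9552; SEM = √37.9552 = 6.161.

6.161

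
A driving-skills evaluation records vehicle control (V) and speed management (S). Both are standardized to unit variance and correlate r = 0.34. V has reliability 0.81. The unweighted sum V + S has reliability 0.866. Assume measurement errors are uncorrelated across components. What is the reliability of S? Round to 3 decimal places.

0.831

Var(V+S) = 2 + 2·0.34 = 2.680.
True-score variance = ρ_V + ρ_S + 2·0.34, so 0.866 = (0.81 + ρ_S + 0.68) / 2.680.
ρ_S = 0.866·2.680 − 0.81 − 0.68 = 0.831.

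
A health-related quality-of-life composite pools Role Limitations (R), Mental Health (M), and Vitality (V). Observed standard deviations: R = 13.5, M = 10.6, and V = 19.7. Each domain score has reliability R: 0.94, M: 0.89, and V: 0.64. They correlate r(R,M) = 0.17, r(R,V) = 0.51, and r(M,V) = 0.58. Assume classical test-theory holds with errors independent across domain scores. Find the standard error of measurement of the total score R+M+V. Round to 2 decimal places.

12.77

Var(total) = 682.7 + 562.154 = 1244.85.
True-score variance = 519.693 + 562.154 = 1081.85, so reliability = 0.8691.
Error variance = 1244.85 − 1081.85 = 163.007; SEM = √163.007 = 12.77.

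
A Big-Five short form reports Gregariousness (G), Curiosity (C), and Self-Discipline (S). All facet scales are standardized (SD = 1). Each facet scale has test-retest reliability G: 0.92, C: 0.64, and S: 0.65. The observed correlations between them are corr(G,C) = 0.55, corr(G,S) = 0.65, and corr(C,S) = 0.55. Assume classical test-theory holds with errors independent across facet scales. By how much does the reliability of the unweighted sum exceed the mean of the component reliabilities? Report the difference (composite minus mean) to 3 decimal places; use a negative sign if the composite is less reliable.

0.142

Var(sum) = 3 + 3.5 = 6.5; true-score variance = 2.21 + 3.5 = 5.71; composite reliability = 0.8785.
Mean component reliability = 0.7367.
Difference = 0.8785 − 0.7367 = 0.142.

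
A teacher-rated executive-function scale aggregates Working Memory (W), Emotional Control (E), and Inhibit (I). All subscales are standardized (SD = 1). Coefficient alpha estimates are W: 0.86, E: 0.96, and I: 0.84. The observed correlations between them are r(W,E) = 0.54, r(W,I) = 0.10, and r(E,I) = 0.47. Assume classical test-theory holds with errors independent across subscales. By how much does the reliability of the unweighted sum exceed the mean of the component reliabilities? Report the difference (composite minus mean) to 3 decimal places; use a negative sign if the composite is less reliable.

Var(sum) = 3 + 2.22 = 5.22; true-score variance = 2.66 + 2.22 = 4.88; composite reliability = 0.9349.
Mean component reliability = 0.8867.
Difference = 0.9349 − 0.8867 = 0.048.

0.048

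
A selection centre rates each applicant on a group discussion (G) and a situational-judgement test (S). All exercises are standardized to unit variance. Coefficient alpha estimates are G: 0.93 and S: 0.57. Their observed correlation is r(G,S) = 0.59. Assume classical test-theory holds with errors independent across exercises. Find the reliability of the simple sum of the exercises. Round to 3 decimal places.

Var(G+S) = 2 + 2·[0.59] = 2 + 1.18 = 3.18.
Under uncorrelated errors the observed covariances equal the true-score covariances, so only the own-variance terms attenuate.
True-score variance = [0.93 + 0.57] + 1.18 = 1.5 + 1.18 = 2.68.
Reliability = 2.68 / 3.18 = 0.843.

0.843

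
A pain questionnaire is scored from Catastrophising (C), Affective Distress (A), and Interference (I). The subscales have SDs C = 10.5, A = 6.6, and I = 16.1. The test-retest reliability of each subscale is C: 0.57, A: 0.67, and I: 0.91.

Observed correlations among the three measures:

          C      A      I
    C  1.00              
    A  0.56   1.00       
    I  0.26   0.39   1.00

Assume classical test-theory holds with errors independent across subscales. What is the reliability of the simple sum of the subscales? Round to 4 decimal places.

0.8713

Var(C+A+I) = 10.5² + 6.6² + 16.1² + 2·[10.5·6.6·0.56 + 10.5·16.1·0.26 + 6.6·16.1·0.39] = 413.02 + 248.405 = 661.425.
Under uncorrelated errors the observed covariances equal the true-score covariances, so only the own-variance terms attenuate.
True-score variance = [10.5²·0.57 + 6.6²·0.67 + 16.1²·0.91] + 248.405 = 327.909 + 248.405 = 576.314.
Reliability = 576.314 / 661.425 = 0.8713.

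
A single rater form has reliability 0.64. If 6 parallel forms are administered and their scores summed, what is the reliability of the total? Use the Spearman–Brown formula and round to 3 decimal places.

0.914

ρ_k = kρ / (1 + (k−1)ρ) = 6·0.64 / (1 + 5·0.64) = 3.840 / 4.200 = 0.914.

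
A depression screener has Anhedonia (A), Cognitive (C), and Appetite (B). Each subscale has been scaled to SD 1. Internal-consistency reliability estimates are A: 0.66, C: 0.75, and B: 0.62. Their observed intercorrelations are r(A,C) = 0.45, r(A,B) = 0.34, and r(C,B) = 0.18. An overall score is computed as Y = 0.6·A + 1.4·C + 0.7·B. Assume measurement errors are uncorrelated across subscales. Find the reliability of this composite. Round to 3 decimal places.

0.810

Var(Y) = 0.6² + 1.4² + 0.7² + 2·[0.84·0.45 + 0.42·0.34 + 0.98·0.18] = 2.81 + 1.3944 = 4.2044.
With uncorrelated errors the cross-covariances are all true-score covariance, so they carry over unchanged; only the diagonal terms shrink to ρᵢσᵢ².
True-score variance = [0.6²·0.66 + 1.4²·0.75 + 0.7²·0.62] + 1.3944 = 2.0114 + 1.3944 = 3.4058.
Reliability = 3.4058 / 4.2044 = 0.810.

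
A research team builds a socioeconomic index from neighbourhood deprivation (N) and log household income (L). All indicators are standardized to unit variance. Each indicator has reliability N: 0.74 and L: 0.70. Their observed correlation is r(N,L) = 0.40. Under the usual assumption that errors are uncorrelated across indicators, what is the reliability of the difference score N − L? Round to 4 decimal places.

Var(N−L) = 1 + 1 − 2·0.40 = 2 − 0.8 = 1.2.
Because errors are independent across components, Cov(Tᵢ,Tⱼ) = Cov(Xᵢ,Xⱼ); the off-diagonal part of the true-score variance is the same as above.
True-score variance = [0.74 + 0.70] − 0.8 = 1.44 − 0.8 = 0.64.
Reliability = 0.64 / 1.2 = 0.5333.

0.5333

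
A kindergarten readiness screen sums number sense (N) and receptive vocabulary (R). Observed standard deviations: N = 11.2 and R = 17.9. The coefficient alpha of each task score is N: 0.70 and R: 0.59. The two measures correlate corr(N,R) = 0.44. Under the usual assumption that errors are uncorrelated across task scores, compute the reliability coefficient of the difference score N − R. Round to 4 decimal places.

Var(N−R) = 11.2² + 17.9² − 2·11.2·17.9·0.44 = 445.85 − 176.422 = 269.428.
With uncorrelated errors the cross-covariances are all true-score covariance, so they carry over unchanged; only the diagonal terms shrink to ρᵢσᵢ².
True-score variance = [11.2²·0.70 + 17.9²·0.59] − 176.422 = 276.85 − 176.422 = 100.427.
Reliability = 100.427 / 269.428 = 0.3727.

0.3727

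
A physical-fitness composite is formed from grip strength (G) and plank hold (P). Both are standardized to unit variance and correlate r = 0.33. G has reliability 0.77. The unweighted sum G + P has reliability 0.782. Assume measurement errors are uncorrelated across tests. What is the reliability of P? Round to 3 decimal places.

Var(G+P) = 2 + 2·0.33 = 2.660.
True-score variance = ρ_G + ρ_P + 2·0.33, so 0.782 = (0.77 + ρ_P + 0.66) / 2.660.
ρ_P = 0.782·2.660 − 0.77 − 0.66 = 0.650.

0.650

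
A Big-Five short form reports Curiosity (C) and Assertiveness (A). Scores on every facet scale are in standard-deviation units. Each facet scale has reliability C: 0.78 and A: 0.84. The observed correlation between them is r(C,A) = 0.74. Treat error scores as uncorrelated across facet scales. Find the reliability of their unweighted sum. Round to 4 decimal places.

0.8908

Var(C+A) = 2 + 2·[0.74] = 2 + 1.48 = 3.48.
With uncorrelated errors the cross-covariances are all true-score covariance, so they carry over unchanged; only the diagonal terms shrink to ρᵢσᵢ².
True-score variance = [0.78 + 0.84] + 1.48 = 1.62 + 1.48 = 3.1.
Reliability = 3.1 / 3.48 = 0.8908.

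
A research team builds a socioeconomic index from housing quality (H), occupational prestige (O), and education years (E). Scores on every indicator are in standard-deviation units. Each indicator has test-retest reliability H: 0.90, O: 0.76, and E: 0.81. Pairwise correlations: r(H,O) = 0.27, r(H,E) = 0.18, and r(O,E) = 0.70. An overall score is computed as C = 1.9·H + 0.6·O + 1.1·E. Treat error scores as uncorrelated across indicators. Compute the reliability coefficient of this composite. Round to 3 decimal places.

Var(C) = 1.9² + 0.6² + 1.1² + 2·[1.14·0.27 + 2.09·0.18 + 0.66·0.70] = 5.18 + 2.292 = 7.472.
Because errors are independent across components, Cov(Tᵢ,Tⱼ) = Cov(Xᵢ,Xⱼ); the off-diagonal part of the true-score variance is the same as above.
True-score variance = [1.9²·0.90 + 0.6²·0.76 + 1.1²·0.81] + 2.292 = 4.5027 + 2.292 = 6.7947.
Reliability = 6.7947 / 7.472 = 0.909.

0.909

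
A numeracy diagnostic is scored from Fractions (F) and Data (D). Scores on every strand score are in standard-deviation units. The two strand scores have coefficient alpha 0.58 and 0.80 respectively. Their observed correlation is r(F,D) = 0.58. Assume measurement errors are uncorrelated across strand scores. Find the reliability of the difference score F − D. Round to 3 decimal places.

0.262

Var(F−D) = 1 + 1 − 2·0.58 = 2 − 1.16 = 0.84.
Because errors are independent across components, Cov(Tᵢ,Tⱼ) = Cov(Xᵢ,Xⱼ); the off-diagonal part of the true-score variance is the same as above.
True-score variance = [0.58 + 0.80] − 1.16 = 1.38 − 1.16 = 0.22.
Reliability = 0.22 / 0.84 = 0.262.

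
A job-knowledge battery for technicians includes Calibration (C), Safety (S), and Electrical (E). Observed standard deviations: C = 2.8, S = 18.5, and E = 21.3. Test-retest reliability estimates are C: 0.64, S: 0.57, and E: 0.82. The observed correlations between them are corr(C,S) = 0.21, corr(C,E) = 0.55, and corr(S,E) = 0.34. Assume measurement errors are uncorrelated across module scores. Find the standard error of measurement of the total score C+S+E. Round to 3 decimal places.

Var(total) = 803.78 + 355.314 = 1159.09.
True-score variance = 572.126 + 355.314 = 927.44, so reliability = 0.8001.
Error variance = 1159.09 − 927.44 = 231.654; SEM = √231.654 = 15.220.

15.220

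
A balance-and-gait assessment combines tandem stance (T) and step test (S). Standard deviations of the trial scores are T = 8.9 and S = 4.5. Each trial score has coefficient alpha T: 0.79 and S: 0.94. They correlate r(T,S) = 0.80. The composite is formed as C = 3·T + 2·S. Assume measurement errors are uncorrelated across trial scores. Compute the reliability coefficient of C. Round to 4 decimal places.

Var(C) = 3²·8.9² + 2²·4.5² + 2·[6·8.9·4.5·0.80] = 793.89 + 384.48 = 1178.37.
Because errors are independent across components, Cov(Tᵢ,Tⱼ) = Cov(Xᵢ,Xⱼ); the off-diagonal part of the true-score variance is the same as above.
True-score variance = [3²·8.9²·0.79 + 2²·4.5²·0.94] + 384.48 = 639.323 + 384.48 = 1023.8.
Reliability = 1023.8 / 1178.37 = 0.8688.

0.8688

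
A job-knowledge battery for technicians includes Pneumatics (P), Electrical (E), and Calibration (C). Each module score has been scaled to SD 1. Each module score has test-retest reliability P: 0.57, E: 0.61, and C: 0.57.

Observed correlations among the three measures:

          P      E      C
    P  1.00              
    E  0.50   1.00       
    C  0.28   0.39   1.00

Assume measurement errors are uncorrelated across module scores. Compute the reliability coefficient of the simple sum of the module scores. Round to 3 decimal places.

Var(P+E+C) = 3 + 2·[0.50 + 0.28 + 0.39] = 3 + 2.34 = 5.34.
Under uncorrelated errors the observed covariances equal the true-score covariances, so only the own-variance terms attenuate.
True-score variance = [0.57 + 0.61 + 0.57] + 2.34 = 1.75 + 2.34 = 4.09.
Reliability = 4.09 / 5.34 = 0.766.

0.766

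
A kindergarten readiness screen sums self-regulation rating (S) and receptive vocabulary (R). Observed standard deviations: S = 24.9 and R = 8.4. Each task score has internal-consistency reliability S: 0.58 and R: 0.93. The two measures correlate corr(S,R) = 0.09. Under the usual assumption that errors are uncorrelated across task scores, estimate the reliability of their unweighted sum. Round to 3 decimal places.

0.636

Var(S+R) = 24.9² + 8.4² + 2·[24.9·8.4·0.09] = 690.57 + 37.6488 = 728.219.
Under uncorrelated errors the observed covariances equal the true-score covariances, so only the own-variance terms attenuate.
True-score variance = [24.9²·0.58 + 8.4²·0.93] + 37.6488 = 425.227 + 37.6488 = 462.875.
Reliability = 462.875 / 728.219 = 0.636.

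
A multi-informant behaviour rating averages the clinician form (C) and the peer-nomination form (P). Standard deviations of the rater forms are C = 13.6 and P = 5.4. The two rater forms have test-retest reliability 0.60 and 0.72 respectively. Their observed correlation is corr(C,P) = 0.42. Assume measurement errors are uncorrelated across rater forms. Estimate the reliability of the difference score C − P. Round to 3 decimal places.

Var(C−P) = 13.6² + 5.4² − 2·13.6·5.4·0.42 = 214.12 − 61.6896 = 152.43.
With uncorrelated errors the cross-covariances are all true-score covariance, so they carry over unchanged; only the diagonal terms shrink to ρᵢσᵢ².
True-score variance = [13.6²·0.60 + 5.4²·0.72] − 61.6896 = 131.971 − 61.6896 = 70.2816.
Reliability = 70.2816 / 152.43 = 0.461.

0.461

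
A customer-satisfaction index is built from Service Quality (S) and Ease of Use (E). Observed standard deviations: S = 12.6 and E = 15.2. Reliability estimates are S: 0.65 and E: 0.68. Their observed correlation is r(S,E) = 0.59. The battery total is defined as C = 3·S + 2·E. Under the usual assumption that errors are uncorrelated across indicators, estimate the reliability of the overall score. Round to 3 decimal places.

0.785

Var(C) = 3²·12.6² + 2²·15.2² + 2·[6·12.6·15.2·0.59] = 2353 + 1355.96 = 3708.96.
Under uncorrelated errors the observed covariances equal the true-score covariances, so only the own-variance terms attenuate.
True-score variance = [3²·12.6²·0.65 + 2²·15.2²·0.68] + 1355.96 = 1557.17 + 1355.96 = 2913.14.
Reliability = 2913.14 / 3708.96 = 0.785.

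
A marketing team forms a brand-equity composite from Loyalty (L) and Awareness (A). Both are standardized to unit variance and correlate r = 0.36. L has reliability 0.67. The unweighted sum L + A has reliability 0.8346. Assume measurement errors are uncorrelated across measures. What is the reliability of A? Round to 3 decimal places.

Var(L+A) = 2 + 2·0.36 = 2.720.
True-score variance = ρ_L + ρ_A + 2·0.36, so 0.8346 = (0.67 + ρ_A + 0.72) / 2.720.
ρ_A = 0.8346·2.720 − 0.67 − 0.72 = 0.880.

0.880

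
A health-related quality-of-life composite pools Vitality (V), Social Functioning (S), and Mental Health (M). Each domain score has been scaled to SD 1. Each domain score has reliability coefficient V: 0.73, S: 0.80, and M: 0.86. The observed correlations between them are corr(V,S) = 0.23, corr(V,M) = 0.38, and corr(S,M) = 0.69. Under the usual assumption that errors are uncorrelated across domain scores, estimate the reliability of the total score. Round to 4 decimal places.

0.8911

Var(V+S+M) = 3 + 2·[0.23 + 0.38 + 0.69] = 3 + 2.6 = 5.6.
Under uncorrelated errors the observed covariances equal the true-score covariances, so only the own-variance terms attenuate.
True-score variance = [0.73 + 0.80 + 0.86] + 2.6 = 2.39 + 2.6 = 4.99.
Reliability = 4.99 / 5.6 = 0.8911.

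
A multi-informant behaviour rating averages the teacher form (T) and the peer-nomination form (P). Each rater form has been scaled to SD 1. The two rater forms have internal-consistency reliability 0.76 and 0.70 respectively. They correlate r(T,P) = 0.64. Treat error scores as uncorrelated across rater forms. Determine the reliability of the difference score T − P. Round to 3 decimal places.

Var(T−P) = 1 + 1 − 2·0.64 = 2 − 1.28 = 0.72.
With uncorrelated errors the cross-covariances are all true-score covariance, so they carry over unchanged; only the diagonal terms shrink to ρᵢσᵢ².
True-score variance = [0.76 + 0.70] − 1.28 = 1.46 − 1.28 = 0.18.
Reliability = 0.18 / 0.72 = 0.250.

0.250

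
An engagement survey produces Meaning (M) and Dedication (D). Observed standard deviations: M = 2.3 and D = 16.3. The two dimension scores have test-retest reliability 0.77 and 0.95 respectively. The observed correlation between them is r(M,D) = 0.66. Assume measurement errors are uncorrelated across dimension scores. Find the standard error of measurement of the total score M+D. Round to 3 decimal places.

Var(total) = 270.98 + 49.4868 = 320.467.
True-score variance = 256.479 + 49.4868 = 305.966, so reliability = 0.9547.
Error variance = 320.467 − 305.966 = 14.5012; SEM = √14.5012 = 3.808.

3.808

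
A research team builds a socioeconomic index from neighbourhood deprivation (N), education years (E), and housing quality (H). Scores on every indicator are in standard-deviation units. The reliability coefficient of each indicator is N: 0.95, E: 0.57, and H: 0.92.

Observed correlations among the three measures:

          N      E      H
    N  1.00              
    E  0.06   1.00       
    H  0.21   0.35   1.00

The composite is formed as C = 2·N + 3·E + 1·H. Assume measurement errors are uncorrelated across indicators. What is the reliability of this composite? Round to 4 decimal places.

Var(C) = 2² + 3² + 1 + 2·[6·0.06 + 2·0.21 + 3·0.35] = 14 + 3.66 = 17.66.
With uncorrelated errors the cross-covariances are all true-score covariance, so they carry over unchanged; only the diagonal terms shrink to ρᵢσᵢ².
True-score variance = [2²·0.95 + 3²·0.57 + 0.92] + 3.66 = 9.85 + 3.66 = 13.51.
Reliability = 13.51 / 17.66 = 0.7650.

0.7650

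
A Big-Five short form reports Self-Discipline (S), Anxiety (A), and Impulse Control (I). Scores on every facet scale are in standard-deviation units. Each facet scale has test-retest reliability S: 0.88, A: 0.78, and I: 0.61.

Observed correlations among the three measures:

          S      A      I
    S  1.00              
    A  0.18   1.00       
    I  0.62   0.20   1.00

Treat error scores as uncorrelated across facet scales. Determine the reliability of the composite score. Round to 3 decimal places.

0.854

Var(S+A+I) = 3 + 2·[0.18 + 0.62 + 0.20] = 3 + 2 = 5.
With uncorrelated errors the cross-covariances are all true-score covariance, so they carry over unchanged; only the diagonal terms shrink to ρᵢσᵢ².
True-score variance = [0.88 + 0.78 + 0.61] + 2 = 2.27 + 2 = 4.27.
Reliability = 4.27 / 5 = 0.854.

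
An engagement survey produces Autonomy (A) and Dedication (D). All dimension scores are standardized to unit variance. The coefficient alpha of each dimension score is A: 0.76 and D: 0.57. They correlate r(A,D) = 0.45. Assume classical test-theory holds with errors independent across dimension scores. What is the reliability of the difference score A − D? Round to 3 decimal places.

0.391

Var(A−D) = 1 + 1 − 2·0.45 = 2 − 0.9 = 1.1.
Because errors are independent across components, Cov(Tᵢ,Tⱼ) = Cov(Xᵢ,Xⱼ); the off-diagonal part of the true-score variance is the same as above.
True-score variance = [0.76 + 0.57] − 0.9 = 1.33 − 0.9 = 0.43.
Reliability = 0.43 / 1.1 = 0.391.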